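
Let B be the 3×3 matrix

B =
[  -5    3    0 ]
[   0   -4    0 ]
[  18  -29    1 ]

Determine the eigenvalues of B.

-5, -4, 1

Compute the characteristic polynomial p(λ) = det(λI - B).
Cofactor expansion gives p(λ) = λ^3 + 8λ^2 + 11λ - 20.
Since p(1) = 0, λ = 1 is a root.
Factor out (λ - 1): p(λ) = (λ - 1)·(λ^2 + 9λ + 20).
The quadratic factors as (λ + 5)·(λ + 4).
Eigenvalues: -5, -4, 1.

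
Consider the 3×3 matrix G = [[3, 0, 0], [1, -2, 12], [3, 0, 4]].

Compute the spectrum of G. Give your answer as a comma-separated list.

Set up det(sI - G) = 0.
Expanding along the first row, p(s) = s^3 - 5s^2 - 2s + 24.
Rational-root test: s = -2 gives p(-2) = 0.
Dividing by (s + 2) leaves s^2 - 7s + 12.
The quadratic factors as (s - 3)·(s - 4).
Eigenvalues: -2, 3, 4.

-2, 3, 4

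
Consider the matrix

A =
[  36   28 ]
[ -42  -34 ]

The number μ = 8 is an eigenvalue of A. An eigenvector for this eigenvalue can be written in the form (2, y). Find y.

-2

We need (A - 8I)v = 0.
A - 8I = [[28, 28], [-42, -42]].
Row 1: (28)·2 + (28)·y = 0
Row 2: (-42)·2 + (-42)·y = 0
Solving gives y = -2.
Check: A·(2, -2) = (16, -16) = 8·(2, -2).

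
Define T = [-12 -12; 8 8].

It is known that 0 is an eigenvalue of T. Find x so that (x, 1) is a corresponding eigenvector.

We need (T)v = 0.
T = [[-12, -12], [8, 8]].
Row 1: (-12)·x + (-12)·1 = 0
Row 2: (8)·x + (8)·1 = 0
Solving gives x = -1.
Check: T·(-1, 1) = (0, 0) = 0·(-1, 1).

-1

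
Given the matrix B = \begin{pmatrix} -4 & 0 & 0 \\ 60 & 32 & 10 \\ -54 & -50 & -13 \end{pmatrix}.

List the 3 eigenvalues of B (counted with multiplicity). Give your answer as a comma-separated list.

-4, 7, 12

The characteristic polynomial is p(lambda) = det(lambda·I - B).
Expanding the 3×3 determinant: p(lambda) = lambda^3 - 15·lambda^2 + 8·lambda + 336.
Try lambda = 12: p(12) = 0, so 12 is a root.
Dividing by (lambda - 12) leaves lambda^2 - 3·lambda - 28.
The quadratic factors as (lambda + 4)·(lambda - 7).
Eigenvalues: -4, 7, 12.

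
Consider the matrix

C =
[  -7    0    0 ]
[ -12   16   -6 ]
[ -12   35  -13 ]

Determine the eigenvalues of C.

-7, 1, 2

Set up det(λI - C) = 0.
Expanding along the first row, p(λ) = λ^3 + 4λ^2 - 19λ + 14.
Try λ = -7: p(-7) = 0, so -7 is a root.
Dividing by (λ + 7) leaves λ^2 - 3λ + 2.
The quadratic factors as (λ - 1)·(λ - 2).
Eigenvalues: -7, 1, 2.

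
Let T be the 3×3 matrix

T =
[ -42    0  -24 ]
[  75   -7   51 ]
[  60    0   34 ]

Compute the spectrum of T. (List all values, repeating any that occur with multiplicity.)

-7, -6, -2

Compute the characteristic polynomial p(t) = det(tI - T).
Expanding the 3×3 determinant: p(t) = t^3 + 15t^2 + 68t + 84.
Try t = -6: p(-6) = 0, so -6 is a root.
Factor out (t + 6): p(t) = (t + 6)·(t^2 + 9t + 14).
The quadratic factors as (t + 7)·(t + 2).
Eigenvalues: -7, -6, -2.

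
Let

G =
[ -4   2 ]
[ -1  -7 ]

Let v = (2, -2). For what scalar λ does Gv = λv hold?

Compute Gv: G·(2, -2) = (-12, 12).
Since Gv = λv, compare component 1: -12 = λ·2, so λ = -6.

-6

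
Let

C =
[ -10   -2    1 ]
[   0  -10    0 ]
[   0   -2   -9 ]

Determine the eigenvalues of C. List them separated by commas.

-10, -10, -9

The characteristic polynomial is p(μ) = det(μI - C).
Expanding the 3×3 determinant: p(μ) = μ^3 + 29μ^2 + 280μ + 900.
Rational-root test: μ = -9 gives p(-9) = 0.
Factor out (μ + 9): p(μ) = (μ + 9)·(μ^2 + 20μ + 100).
The quadratic factor is (μ + 10)^2.
Eigenvalues: -10, -10, -9.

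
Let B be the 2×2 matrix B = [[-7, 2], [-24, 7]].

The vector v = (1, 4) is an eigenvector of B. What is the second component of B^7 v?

First find the eigenvalue: Bv = (1, 4) = 1·(1, 4), so λ = 1.
Then B^7 v = λ^7·v = 1^7·(1, 4) = 1·(1, 4) = (1, 4).

4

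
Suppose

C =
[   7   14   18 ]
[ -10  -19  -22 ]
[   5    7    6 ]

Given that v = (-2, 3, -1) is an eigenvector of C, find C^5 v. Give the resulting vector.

First find the eigenvalue: Cv = (10, -15, 5) = -5·(-2, 3, -1), so λ = -5.
Then C^5 v = λ^5·v = (-5)^5·(-2, 3, -1) = -3125·(-2, 3, -1) = (6250, -9375, 3125).

(6250, -9375, 3125)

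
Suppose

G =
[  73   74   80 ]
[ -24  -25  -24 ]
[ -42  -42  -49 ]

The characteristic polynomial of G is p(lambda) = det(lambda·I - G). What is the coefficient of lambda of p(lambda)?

p(lambda) = lambda^3 + lambda^2 - 49·lambda - 49.
The coefficient of lambda is -49.

-49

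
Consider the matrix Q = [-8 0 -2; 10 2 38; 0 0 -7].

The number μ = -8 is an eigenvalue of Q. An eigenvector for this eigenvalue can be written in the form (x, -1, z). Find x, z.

1, 0

We need (Q + 8I)v = 0.
Q + 8I = [[0, 0, -2], [10, 10, 38], [0, 0, 1]].
Row 1: (0)·x + (0)·-1 + (-2)·z = 0
Row 2: (10)·x + (10)·-1 + (38)·z = 0
Row 3: (0)·x + (0)·-1 + (1)·z = 0
Solving gives x = 1, z = 0.
Check: Q·(1, -1, 0) = (-8, 8, 0) = -8·(1, -1, 0).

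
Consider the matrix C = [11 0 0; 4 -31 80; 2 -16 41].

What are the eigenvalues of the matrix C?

1, 9, 11

Set up det(lambda·I - C) = 0.
Expanding the 3×3 determinant: p(lambda) = lambda^3 - 21·lambda^2 + 119·lambda - 99.
Try lambda = 9: p(9) = 0, so 9 is a root.
Dividing by (lambda - 9) leaves lambda^2 - 12·lambda + 11.
The quadratic factors as (lambda - 1)·(lambda - 11).
Eigenvalues: 1, 9, 11.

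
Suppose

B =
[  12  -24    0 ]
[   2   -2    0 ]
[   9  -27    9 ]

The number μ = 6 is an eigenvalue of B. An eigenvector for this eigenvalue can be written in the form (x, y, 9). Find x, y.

-12, -3

We need (B - 6I)v = 0.
B - 6I = [[6, -24, 0], [2, -8, 0], [9, -27, 3]].
Row 1: (6)·x + (-24)·y + (0)·9 = 0
Row 2: (2)·x + (-8)·y + (0)·9 = 0
Row 3: (9)·x + (-27)·y + (3)·9 = 0
Solving gives x = -12, y = -3.
Check: B·(-12, -3, 9) = (-72, -18, 54) = 6·(-12, -3, 9).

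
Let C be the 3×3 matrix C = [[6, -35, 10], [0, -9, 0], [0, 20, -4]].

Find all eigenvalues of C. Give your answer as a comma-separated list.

-9, -4, 6

The characteristic polynomial is p(λ) = det(λI - C).
Expanding along the first row, p(λ) = λ^3 + 7λ^2 - 42λ - 216.
Try λ = 6: p(6) = 0, so 6 is a root.
Factor out (λ - 6): p(λ) = (λ - 6)·(λ^2 + 13λ + 36).
The quadratic factors as (λ + 9)·(λ + 4).
Eigenvalues: -9, -4, 6.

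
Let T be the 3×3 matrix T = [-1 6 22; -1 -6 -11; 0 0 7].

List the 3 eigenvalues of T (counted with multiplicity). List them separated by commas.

Set up det(λI - T) = 0.
Expanding along the first row, p(λ) = λ^3 - 37λ - 84.
Since p(-3) = 0, λ = -3 is a root.
Dividing by (λ + 3) leaves λ^2 - 3λ - 28.
The quadratic factors as (λ + 4)·(λ - 7).
Eigenvalues: -4, -3, 7.

-4, -3, 7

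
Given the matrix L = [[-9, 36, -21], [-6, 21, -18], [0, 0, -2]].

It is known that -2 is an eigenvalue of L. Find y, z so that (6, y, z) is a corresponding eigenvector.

We need (L + 2I)v = 0.
L + 2I = [[-7, 36, -21], [-6, 23, -18], [0, 0, 0]].
Row 1: (-7)·6 + (36)·y + (-21)·z = 0
Row 2: (-6)·6 + (23)·y + (-18)·z = 0
Row 3: (0)·6 + (0)·y + (0)·z = 0
Solving gives y = 0, z = -2.
Check: L·(6, 0, -2) = (-12, 0, 4) = -2·(6, 0, -2).

0, -2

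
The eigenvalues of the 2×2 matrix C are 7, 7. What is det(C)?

49

det(C) is the product of the eigenvalues: (7) · (7) = 49.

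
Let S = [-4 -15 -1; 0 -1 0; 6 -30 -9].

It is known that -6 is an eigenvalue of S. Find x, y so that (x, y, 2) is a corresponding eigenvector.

We need (S + 6I)v = 0.
S + 6I = [[2, -15, -1], [0, 5, 0], [6, -30, -3]].
Row 1: (2)·x + (-15)·y + (-1)·2 = 0
Row 2: (0)·x + (5)·y + (0)·2 = 0
Row 3: (6)·x + (-30)·y + (-3)·2 = 0
Solving gives x = 1, y = 0.
Check: S·(1, 0, 2) = (-6, 0, -12) = -6·(1, 0, 2).

1, 0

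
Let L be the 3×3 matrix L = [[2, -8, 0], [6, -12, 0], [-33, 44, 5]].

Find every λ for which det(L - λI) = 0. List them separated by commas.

-6, -4, 5

Set up det(rI - L) = 0.
Expanding the 3×3 determinant: p(r) = r^3 + 5r^2 - 26r - 120.
Since p(5) = 0, r = 5 is a root.
Factor out (r - 5): p(r) = (r - 5)·(r^2 + 10r + 24).
The quadratic factors as (r + 6)·(r + 4).
Eigenvalues: -6, -4, 5.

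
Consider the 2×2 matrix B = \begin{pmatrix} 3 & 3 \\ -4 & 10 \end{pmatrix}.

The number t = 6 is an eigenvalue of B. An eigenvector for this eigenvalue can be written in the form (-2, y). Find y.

We need (B - 6I)v = 0.
B - 6I = [[-3, 3], [-4, 4]].
Row 1: (-3)·-2 + (3)·y = 0
Row 2: (-4)·-2 + (4)·y = 0
Solving gives y = -2.
Check: B·(-2, -2) = (-12, -12) = 6·(-2, -2).

-2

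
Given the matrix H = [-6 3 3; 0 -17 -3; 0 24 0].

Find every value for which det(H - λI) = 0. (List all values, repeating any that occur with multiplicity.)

-9, -8, -6

The characteristic polynomial is p(λ) = det(λI - H).
Expanding the 3×3 determinant: p(λ) = λ^3 + 23λ^2 + 174λ + 432.
Since p(-6) = 0, λ = -6 is a root.
Factor out (λ + 6): p(λ) = (λ + 6)·(λ^2 + 17λ + 72).
The quadratic factors as (λ + 9)·(λ + 8).
Eigenvalues: -9, -8, -6.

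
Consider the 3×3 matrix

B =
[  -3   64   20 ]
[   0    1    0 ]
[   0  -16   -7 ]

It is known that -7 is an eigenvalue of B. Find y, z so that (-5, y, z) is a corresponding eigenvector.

We need (B + 7I)v = 0.
B + 7I = [[4, 64, 20], [0, 8, 0], [0, -16, 0]].
Row 1: (4)·-5 + (64)·y + (20)·z = 0
Row 2: (0)·-5 + (8)·y + (0)·z = 0
Row 3: (0)·-5 + (-16)·y + (0)·z = 0
Solving gives y = 0, z = 1.
Check: B·(-5, 0, 1) = (35, 0, -7) = -7·(-5, 0, 1).

0, 1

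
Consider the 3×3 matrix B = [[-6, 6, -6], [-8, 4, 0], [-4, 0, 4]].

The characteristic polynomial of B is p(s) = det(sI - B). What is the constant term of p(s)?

0

p(s) = s^3 - 2s^2 - 8s.
The constant term is 0.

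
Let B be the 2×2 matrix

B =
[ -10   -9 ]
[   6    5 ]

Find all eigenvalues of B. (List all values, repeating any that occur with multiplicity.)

det(B - μI) = (-10 - μ)(5 - μ) - (-9)·(6) = μ^2 + 5μ + 4.
This factors as (μ + 4)·(μ + 1) = 0.
Eigenvalues: -4, -1.

-4, -1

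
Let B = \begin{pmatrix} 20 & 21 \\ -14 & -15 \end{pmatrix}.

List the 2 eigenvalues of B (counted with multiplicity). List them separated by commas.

det(B - λI) = (20 - λ)(-15 - λ) - (21)·(-14) = λ^2 - 5λ - 6.
This factors as (λ + 1)·(λ - 6) = 0.
Eigenvalues: -1, 6.

-1, 6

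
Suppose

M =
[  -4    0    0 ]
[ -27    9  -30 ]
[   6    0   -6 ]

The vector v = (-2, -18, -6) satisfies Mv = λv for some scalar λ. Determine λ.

Compute Mv: M·(-2, -18, -6) = (8, 72, 24).
Since Mv = λv, compare component 1: 8 = λ·-2, so λ = -4.

-4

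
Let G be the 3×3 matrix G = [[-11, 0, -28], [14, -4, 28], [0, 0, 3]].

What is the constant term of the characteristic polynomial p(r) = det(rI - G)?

-132

p(0) = det(0·I − G) = det(−G) = (−1)^3·det(G).
det(G) = 132, so p(0) = -132.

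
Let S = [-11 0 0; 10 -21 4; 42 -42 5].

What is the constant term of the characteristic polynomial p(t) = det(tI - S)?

p(0) = det(0·I − S) = det(−S) = (−1)^3·det(S).
det(S) = -693, so p(0) = 693.

693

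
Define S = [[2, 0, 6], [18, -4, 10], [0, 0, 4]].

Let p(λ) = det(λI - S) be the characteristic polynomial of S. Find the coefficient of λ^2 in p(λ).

The coefficient of λ^2 of det(λI - S) is −trace(S).
trace(S) = (2) + (-4) + (4) = 2, so the coefficient is -2.

-2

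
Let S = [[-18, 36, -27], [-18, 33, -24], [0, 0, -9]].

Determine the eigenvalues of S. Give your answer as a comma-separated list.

Set up det(λI - S) = 0.
Expanding along the first row, p(λ) = λ^3 - 6λ^2 - 81λ + 486.
Rational-root test: λ = -9 gives p(-9) = 0.
Dividing by (λ + 9) leaves λ^2 - 15λ + 54.
The quadratic factors as (λ - 6)·(λ - 9).
Eigenvalues: -9, 6, 9.

-9, 6, 9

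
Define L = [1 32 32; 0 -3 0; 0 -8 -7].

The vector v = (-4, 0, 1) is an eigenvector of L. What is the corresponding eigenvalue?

-7

Compute Lv: L·(-4, 0, 1) = (28, 0, -7).
Since Lv = λv, compare component 1: 28 = λ·-4, so λ = -7.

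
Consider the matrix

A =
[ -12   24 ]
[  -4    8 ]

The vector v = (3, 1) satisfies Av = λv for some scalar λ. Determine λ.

Compute Av: A·(3, 1) = (-12, -4).
Since Av = λv, compare component 1: -12 = λ·3, so λ = -4.

-4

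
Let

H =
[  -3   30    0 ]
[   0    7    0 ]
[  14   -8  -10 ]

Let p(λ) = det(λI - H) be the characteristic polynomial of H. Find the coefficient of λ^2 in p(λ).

6

The coefficient of λ^2 of det(λI - H) is −trace(H).
trace(H) = (-3) + (7) + (-10) = -6, so the coefficient is 6.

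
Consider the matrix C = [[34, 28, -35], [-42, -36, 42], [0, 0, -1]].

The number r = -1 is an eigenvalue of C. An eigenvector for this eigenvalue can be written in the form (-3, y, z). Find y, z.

0, -3

We need (C + 1I)v = 0.
C + 1I = [[35, 28, -35], [-42, -35, 42], [0, 0, 0]].
Row 1: (35)·-3 + (28)·y + (-35)·z = 0
Row 2: (-42)·-3 + (-35)·y + (42)·z = 0
Row 3: (0)·-3 + (0)·y + (0)·z = 0
Solving gives y = 0, z = -3.
Check: C·(-3, 0, -3) = (3, 0, 3) = -1·(-3, 0, -3).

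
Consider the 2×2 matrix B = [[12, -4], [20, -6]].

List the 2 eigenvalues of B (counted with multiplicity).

det(B - μI) = (12 - μ)(-6 - μ) - (-4)·(20) = μ^2 - 6μ + 8.
This factors as (μ - 2)·(μ - 4) = 0.
Eigenvalues: 2, 4.

2, 4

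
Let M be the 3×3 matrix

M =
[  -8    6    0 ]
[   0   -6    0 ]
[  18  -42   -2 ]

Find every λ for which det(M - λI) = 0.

-8, -6, -2

The characteristic polynomial is p(t) = det(tI - M).
Expanding along the first row, p(t) = t^3 + 16t^2 + 76t + 96.
Try t = -8: p(-8) = 0, so -8 is a root.
Dividing by (t + 8) leaves t^2 + 8t + 12.
The quadratic factors as (t + 6)·(t + 2).
Eigenvalues: -8, -6, -2.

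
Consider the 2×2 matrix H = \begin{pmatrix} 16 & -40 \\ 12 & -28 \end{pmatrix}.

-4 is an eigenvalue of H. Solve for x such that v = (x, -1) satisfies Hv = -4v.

-2

We need (H + 4I)v = 0.
H + 4I = [[20, -40], [12, -24]].
Row 1: (20)·x + (-40)·-1 = 0
Row 2: (12)·x + (-24)·-1 = 0
Solving gives x = -2.
Check: H·(-2, -1) = (8, 4) = -4·(-2, -1).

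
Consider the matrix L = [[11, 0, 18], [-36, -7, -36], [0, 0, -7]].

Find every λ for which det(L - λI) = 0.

-7, -7, 11

The characteristic polynomial is p(t) = det(tI - L).
Cofactor expansion gives p(t) = t^3 + 3t^2 - 105t - 539.
Try t = -7: p(-7) = 0, so -7 is a root.
Factor out (t + 7): p(t) = (t + 7)·(t^2 - 4t - 77).
The quadratic factors as (t + 7)·(t - 11).
Eigenvalues: -7, -7, 11.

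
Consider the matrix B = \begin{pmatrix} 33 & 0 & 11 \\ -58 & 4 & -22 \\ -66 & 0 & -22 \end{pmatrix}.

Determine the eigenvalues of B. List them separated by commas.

Compute the characteristic polynomial p(s) = det(sI - B).
Expanding along the first row, p(s) = s^3 - 15s^2 + 44s.
Since p(0) = 0, s = 0 is a root.
Dividing by s leaves s^2 - 15s + 44.
The quadratic factors as (s - 4)·(s - 11).
Eigenvalues: 0, 4, 11.

0, 4, 11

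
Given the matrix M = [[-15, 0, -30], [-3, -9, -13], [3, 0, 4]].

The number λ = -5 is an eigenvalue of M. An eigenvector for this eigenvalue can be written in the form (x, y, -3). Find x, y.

We need (M + 5I)v = 0.
M + 5I = [[-10, 0, -30], [-3, -4, -13], [3, 0, 9]].
Row 1: (-10)·x + (0)·y + (-30)·-3 = 0
Row 2: (-3)·x + (-4)·y + (-13)·-3 = 0
Row 3: (3)·x + (0)·y + (9)·-3 = 0
Solving gives x = 9, y = 3.
Check: M·(9, 3, -3) = (-45, -15, 15) = -5·(9, 3, -3).

9, 3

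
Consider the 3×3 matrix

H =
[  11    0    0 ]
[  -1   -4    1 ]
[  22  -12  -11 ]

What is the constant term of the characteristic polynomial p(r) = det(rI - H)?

-616

p(0) = det(0·I − H) = det(−H) = (−1)^3·det(H).
det(H) = 616, so p(0) = -616.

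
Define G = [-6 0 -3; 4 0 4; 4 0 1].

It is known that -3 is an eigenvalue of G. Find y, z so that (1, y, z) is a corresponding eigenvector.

We need (G + 3I)v = 0.
G + 3I = [[-3, 0, -3], [4, 3, 4], [4, 0, 4]].
Row 1: (-3)·1 + (0)·y + (-3)·z = 0
Row 2: (4)·1 + (3)·y + (4)·z = 0
Row 3: (4)·1 + (0)·y + (4)·z = 0
Solving gives y = 0, z = -1.
Check: G·(1, 0, -1) = (-3, 0, 3) = -3·(1, 0, -1).

0, -1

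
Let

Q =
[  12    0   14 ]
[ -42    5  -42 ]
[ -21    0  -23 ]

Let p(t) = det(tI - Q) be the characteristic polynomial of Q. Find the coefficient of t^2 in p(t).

The coefficient of t^2 of det(tI - Q) is −trace(Q).
trace(Q) = (12) + (5) + (-23) = -6, so the coefficient is 6.

6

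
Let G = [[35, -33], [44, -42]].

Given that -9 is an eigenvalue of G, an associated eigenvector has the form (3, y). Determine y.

4

We need (G + 9I)v = 0.
G + 9I = [[44, -33], [44, -33]].
Row 1: (44)·3 + (-33)·y = 0
Row 2: (44)·3 + (-33)·y = 0
Solving gives y = 4.
Check: G·(3, 4) = (-27, -36) = -9·(3, 4).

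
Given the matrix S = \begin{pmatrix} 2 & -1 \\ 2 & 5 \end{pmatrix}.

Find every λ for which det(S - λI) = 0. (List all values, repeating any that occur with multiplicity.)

det(S - lambda·I) = (2 - lambda)(5 - lambda) - (-1)·(2) = lambda^2 - 7·lambda + 12.
This factors as (lambda - 3)·(lambda - 4) = 0.
Eigenvalues: 3, 4.

3, 4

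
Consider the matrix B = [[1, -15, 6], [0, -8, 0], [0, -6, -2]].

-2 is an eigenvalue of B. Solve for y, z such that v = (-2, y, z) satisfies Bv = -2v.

0, 1

We need (B + 2I)v = 0.
B + 2I = [[3, -15, 6], [0, -6, 0], [0, -6, 0]].
Row 1: (3)·-2 + (-15)·y + (6)·z = 0
Row 2: (0)·-2 + (-6)·y + (0)·z = 0
Row 3: (0)·-2 + (-6)·y + (0)·z = 0
Solving gives y = 0, z = 1.
Check: B·(-2, 0, 1) = (4, 0, -2) = -2·(-2, 0, 1).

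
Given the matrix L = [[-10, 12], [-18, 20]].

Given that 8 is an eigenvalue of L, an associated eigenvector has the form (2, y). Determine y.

3

We need (L - 8I)v = 0.
L - 8I = [[-18, 12], [-18, 12]].
Row 1: (-18)·2 + (12)·y = 0
Row 2: (-18)·2 + (12)·y = 0
Solving gives y = 3.
Check: L·(2, 3) = (16, 24) = 8·(2, 3).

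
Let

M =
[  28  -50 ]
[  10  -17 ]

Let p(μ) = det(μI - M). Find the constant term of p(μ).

p(μ) = μ^2 - 11μ + 24.
The constant term is 24.

24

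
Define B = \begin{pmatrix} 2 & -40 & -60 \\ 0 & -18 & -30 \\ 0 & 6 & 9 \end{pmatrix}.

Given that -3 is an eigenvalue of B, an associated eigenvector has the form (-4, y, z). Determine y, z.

We need (B + 3I)v = 0.
B + 3I = [[5, -40, -60], [0, -15, -30], [0, 6, 12]].
Row 1: (5)·-4 + (-40)·y + (-60)·z = 0
Row 2: (0)·-4 + (-15)·y + (-30)·z = 0
Row 3: (0)·-4 + (6)·y + (12)·z = 0
Solving gives y = -2, z = 1.
Check: B·(-4, -2, 1) = (12, 6, -3) = -3·(-4, -2, 1).

-2, 1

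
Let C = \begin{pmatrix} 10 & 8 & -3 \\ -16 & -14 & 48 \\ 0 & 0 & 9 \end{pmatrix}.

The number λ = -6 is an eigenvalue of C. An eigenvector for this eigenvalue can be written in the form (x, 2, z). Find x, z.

-1, 0

We need (C + 6I)v = 0.
C + 6I = [[16, 8, -3], [-16, -8, 48], [0, 0, 15]].
Row 1: (16)·x + (8)·2 + (-3)·z = 0
Row 2: (-16)·x + (-8)·2 + (48)·z = 0
Row 3: (0)·x + (0)·2 + (15)·z = 0
Solving gives x = -1, z = 0.
Check: C·(-1, 2, 0) = (6, -12, 0) = -6·(-1, 2, 0).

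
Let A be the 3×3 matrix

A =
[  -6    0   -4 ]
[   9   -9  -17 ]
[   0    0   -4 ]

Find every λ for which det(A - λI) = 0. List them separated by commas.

Set up det(lambda·I - A) = 0.
Expanding the 3×3 determinant: p(lambda) = lambda^3 + 19·lambda^2 + 114·lambda + 216.
Rational-root test: lambda = -9 gives p(-9) = 0.
Dividing by (lambda + 9) leaves lambda^2 + 10·lambda + 24.
The quadratic factors as (lambda + 6)·(lambda + 4).
Eigenvalues: -9, -6, -4.

-9, -6, -4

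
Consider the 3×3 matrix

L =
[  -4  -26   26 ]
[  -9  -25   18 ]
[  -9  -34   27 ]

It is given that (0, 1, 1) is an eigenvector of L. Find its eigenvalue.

-7

Compute Lv: L·(0, 1, 1) = (0, -7, -7).
Since Lv = λv, compare component 2: -7 = λ·1, so λ = -7.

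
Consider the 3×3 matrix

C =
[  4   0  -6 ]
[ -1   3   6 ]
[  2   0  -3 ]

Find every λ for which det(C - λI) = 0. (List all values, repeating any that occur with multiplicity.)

Set up det(λI - C) = 0.
Cofactor expansion gives p(λ) = λ^3 - 4λ^2 + 3λ.
Try λ = 1: p(1) = 0, so 1 is a root.
Dividing by (λ - 1) leaves λ^2 - 3λ.
The quadratic factors as λ·(λ - 3).
Eigenvalues: 0, 1, 3.

0, 1, 3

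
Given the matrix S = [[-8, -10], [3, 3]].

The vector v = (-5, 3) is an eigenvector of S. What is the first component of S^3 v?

First find the eigenvalue: Sv = (10, -6) = -2·(-5, 3), so λ = -2.
Then S^3 v = λ^3·v = (-2)^3·(-5, 3) = -8·(-5, 3) = (40, -24).

40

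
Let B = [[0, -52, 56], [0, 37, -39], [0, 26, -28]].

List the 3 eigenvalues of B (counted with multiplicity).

Compute the characteristic polynomial p(r) = det(rI - B).
Expanding along the first row, p(r) = r^3 - 9r^2 - 22r.
Rational-root test: r = 11 gives p(11) = 0.
Factor out (r - 11): p(r) = (r - 11)·(r^2 + 2r).
The quadratic factors as (r + 2)·r.
Eigenvalues: -2, 0, 11.

-2, 0, 11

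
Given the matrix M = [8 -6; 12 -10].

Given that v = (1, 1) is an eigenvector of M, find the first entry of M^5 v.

First find the eigenvalue: Mv = (2, 2) = 2·(1, 1), so λ = 2.
Then M^5 v = λ^5·v = 2^5·(1, 1) = 32·(1, 1) = (32, 32).

32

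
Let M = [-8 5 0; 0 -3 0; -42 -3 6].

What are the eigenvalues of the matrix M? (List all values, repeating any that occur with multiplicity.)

Compute the characteristic polynomial p(s) = det(sI - M).
Expanding the 3×3 determinant: p(s) = s^3 + 5s^2 - 42s - 144.
Since p(-3) = 0, s = -3 is a root.
Dividing by (s + 3) leaves s^2 + 2s - 48.
The quadratic factors as (s + 8)·(s - 6).
Eigenvalues: -8, -3, 6.

-8, -3, 6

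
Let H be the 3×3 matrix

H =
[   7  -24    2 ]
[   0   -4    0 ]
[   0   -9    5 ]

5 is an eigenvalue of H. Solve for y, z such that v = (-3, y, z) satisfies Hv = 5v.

We need (H - 5I)v = 0.
H - 5I = [[2, -24, 2], [0, -9, 0], [0, -9, 0]].
Row 1: (2)·-3 + (-24)·y + (2)·z = 0
Row 2: (0)·-3 + (-9)·y + (0)·z = 0
Row 3: (0)·-3 + (-9)·y + (0)·z = 0
Solving gives y = 0, z = 3.
Check: H·(-3, 0, 3) = (-15, 0, 15) = 5·(-3, 0, 3).

0, 3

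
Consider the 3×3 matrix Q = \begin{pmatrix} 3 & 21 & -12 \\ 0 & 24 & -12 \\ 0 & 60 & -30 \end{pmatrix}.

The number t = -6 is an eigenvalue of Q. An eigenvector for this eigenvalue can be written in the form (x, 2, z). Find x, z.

2, 5

We need (Q + 6I)v = 0.
Q + 6I = [[9, 21, -12], [0, 30, -12], [0, 60, -24]].
Row 1: (9)·x + (21)·2 + (-12)·z = 0
Row 2: (0)·x + (30)·2 + (-12)·z = 0
Row 3: (0)·x + (60)·2 + (-24)·z = 0
Solving gives x = 2, z = 5.
Check: Q·(2, 2, 5) = (-12, -12, -30) = -6·(2, 2, 5).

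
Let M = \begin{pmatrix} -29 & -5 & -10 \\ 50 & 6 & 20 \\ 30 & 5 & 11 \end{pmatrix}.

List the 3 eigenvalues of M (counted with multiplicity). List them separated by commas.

-9, -4, 1

The characteristic polynomial is p(μ) = det(μI - M).
Expanding the 3×3 determinant: p(μ) = μ^3 + 12μ^2 + 23μ - 36.
Try μ = -4: p(-4) = 0, so -4 is a root.
Dividing by (μ + 4) leaves μ^2 + 8μ - 9.
The quadratic factors as (μ + 9)·(μ - 1).
Eigenvalues: -9, -4, 1.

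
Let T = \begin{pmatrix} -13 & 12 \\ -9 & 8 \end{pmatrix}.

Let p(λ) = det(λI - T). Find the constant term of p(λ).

4

p(λ) = λ^2 + 5λ + 4.
The constant term is 4.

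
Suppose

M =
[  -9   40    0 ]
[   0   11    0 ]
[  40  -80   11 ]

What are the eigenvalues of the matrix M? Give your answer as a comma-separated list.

The characteristic polynomial is p(μ) = det(μI - M).
Cofactor expansion gives p(μ) = μ^3 - 13μ^2 - 77μ + 1089.
Rational-root test: μ = -9 gives p(-9) = 0.
Dividing by (μ + 9) leaves μ^2 - 22μ + 121.
The quadratic factor is (μ - 11)^2.
Eigenvalues: -9, 11, 11.

-9, 11, 11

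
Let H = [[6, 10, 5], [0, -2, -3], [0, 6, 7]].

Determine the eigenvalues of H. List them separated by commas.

Compute the characteristic polynomial p(t) = det(tI - H).
Expanding the 3×3 determinant: p(t) = t^3 - 11t^2 + 34t - 24.
Since p(1) = 0, t = 1 is a root.
Dividing by (t - 1) leaves t^2 - 10t + 24.
The quadratic factors as (t - 4)·(t - 6).
Eigenvalues: 1, 4, 6.

1, 4, 6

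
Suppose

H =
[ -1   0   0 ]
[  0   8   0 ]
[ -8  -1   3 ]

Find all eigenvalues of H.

H is lower triangular, so its eigenvalues are the diagonal entries.
Diagonal: -1, 8, 3.

-1, 3, 8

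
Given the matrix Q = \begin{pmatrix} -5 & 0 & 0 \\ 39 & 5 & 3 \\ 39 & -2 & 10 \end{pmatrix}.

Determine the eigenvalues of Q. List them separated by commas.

-5, 7, 8

Compute the characteristic polynomial p(r) = det(rI - Q).
Expanding along the first row, p(r) = r^3 - 10r^2 - 19r + 280.
Since p(7) = 0, r = 7 is a root.
Factor out (r - 7): p(r) = (r - 7)·(r^2 - 3r - 40).
The quadratic factors as (r + 5)·(r - 8).
Eigenvalues: -5, 7, 8.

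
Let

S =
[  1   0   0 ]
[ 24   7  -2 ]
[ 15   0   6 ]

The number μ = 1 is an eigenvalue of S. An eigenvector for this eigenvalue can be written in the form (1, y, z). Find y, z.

-5, -3

We need (S - 1I)v = 0.
S - 1I = [[0, 0, 0], [24, 6, -2], [15, 0, 5]].
Row 1: (0)·1 + (0)·y + (0)·z = 0
Row 2: (24)·1 + (6)·y + (-2)·z = 0
Row 3: (15)·1 + (0)·y + (5)·z = 0
Solving gives y = -5, z = -3.
Check: S·(1, -5, -3) = (1, -5, -3) = 1·(1, -5, -3).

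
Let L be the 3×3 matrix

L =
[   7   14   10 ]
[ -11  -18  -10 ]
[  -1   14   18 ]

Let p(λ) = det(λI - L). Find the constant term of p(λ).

96

p(λ) = λ^3 - 7λ^2 - 20λ + 96.
The constant term is 96.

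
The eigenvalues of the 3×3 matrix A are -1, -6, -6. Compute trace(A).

trace(A) is the sum of the eigenvalues: (-1) + (-6) + (-6) = -13.

-13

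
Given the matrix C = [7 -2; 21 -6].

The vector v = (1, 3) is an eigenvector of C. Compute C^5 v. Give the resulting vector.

(1, 3)

First find the eigenvalue: Cv = (1, 3) = 1·(1, 3), so λ = 1.
Then C^5 v = λ^5·v = 1^5·(1, 3) = 1·(1, 3) = (1, 3).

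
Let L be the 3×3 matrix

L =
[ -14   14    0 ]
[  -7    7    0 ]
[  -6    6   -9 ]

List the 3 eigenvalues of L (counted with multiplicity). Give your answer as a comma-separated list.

-9, -7, 0

The characteristic polynomial is p(t) = det(tI - L).
Cofactor expansion gives p(t) = t^3 + 16t^2 + 63t.
Since p(-7) = 0, t = -7 is a root.
Factor out (t + 7): p(t) = (t + 7)·(t^2 + 9t).
The quadratic factors as (t + 9)·t.
Eigenvalues: -9, -7, 0.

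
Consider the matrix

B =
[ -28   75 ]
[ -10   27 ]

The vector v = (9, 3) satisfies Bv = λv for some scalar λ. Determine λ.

-3

Compute Bv: B·(9, 3) = (-27, -9).
Since Bv = λv, compare component 1: -27 = λ·9, so λ = -3.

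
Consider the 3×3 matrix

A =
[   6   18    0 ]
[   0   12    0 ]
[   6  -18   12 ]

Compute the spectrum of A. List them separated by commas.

Set up det(λI - A) = 0.
Expanding along the first row, p(λ) = λ^3 - 30λ^2 + 288λ - 864.
Rational-root test: λ = 6 gives p(6) = 0.
Factor out (λ - 6): p(λ) = (λ - 6)·(λ^2 - 24λ + 144).
The quadratic factor is (λ - 12)^2.
Eigenvalues: 6, 12, 12.

6, 12, 12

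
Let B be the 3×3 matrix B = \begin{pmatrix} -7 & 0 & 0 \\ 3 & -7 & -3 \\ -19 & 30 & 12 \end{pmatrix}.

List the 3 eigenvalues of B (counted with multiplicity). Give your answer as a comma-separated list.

-7, 2, 3

Compute the characteristic polynomial p(lambda) = det(lambda·I - B).
Cofactor expansion gives p(lambda) = lambda^3 + 2·lambda^2 - 29·lambda + 42.
Try lambda = 2: p(2) = 0, so 2 is a root.
Factor out (lambda - 2): p(lambda) = (lambda - 2)·(lambda^2 + 4·lambda - 21).
The quadratic factors as (lambda + 7)·(lambda - 3).
Eigenvalues: -7, 2, 3.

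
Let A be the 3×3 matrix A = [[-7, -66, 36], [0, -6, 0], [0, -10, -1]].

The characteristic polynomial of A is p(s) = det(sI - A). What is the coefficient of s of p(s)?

p(s) = s^3 + 14s^2 + 55s + 42.
The coefficient of s is 55.

55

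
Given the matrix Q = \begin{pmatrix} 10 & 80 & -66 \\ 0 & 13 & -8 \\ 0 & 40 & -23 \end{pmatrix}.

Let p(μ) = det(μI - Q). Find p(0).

p(0) = det(0·I − Q) = det(−Q) = (−1)^3·det(Q).
det(Q) = 210, so p(0) = -210.

-210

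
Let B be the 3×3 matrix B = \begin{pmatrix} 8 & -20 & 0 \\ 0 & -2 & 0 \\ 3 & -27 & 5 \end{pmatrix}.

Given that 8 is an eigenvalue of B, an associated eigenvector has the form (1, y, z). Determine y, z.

We need (B - 8I)v = 0.
B - 8I = [[0, -20, 0], [0, -10, 0], [3, -27, -3]].
Row 1: (0)·1 + (-20)·y + (0)·z = 0
Row 2: (0)·1 + (-10)·y + (0)·z = 0
Row 3: (3)·1 + (-27)·y + (-3)·z = 0
Solving gives y = 0, z = 1.
Check: B·(1, 0, 1) = (8, 0, 8) = 8·(1, 0, 1).

0, 1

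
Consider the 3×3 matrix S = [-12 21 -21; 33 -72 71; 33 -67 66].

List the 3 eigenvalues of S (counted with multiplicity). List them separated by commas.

-12, -5, -1

The characteristic polynomial is p(t) = det(tI - S).
Cofactor expansion gives p(t) = t^3 + 18t^2 + 77t + 60.
Rational-root test: t = -5 gives p(-5) = 0.
Factor out (t + 5): p(t) = (t + 5)·(t^2 + 13t + 12).
The quadratic factors as (t + 12)·(t + 1).
Eigenvalues: -12, -5, -1.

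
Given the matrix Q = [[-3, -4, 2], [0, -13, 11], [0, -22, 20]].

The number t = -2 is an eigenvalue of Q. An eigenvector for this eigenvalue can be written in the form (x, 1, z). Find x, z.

-2, 1

We need (Q + 2I)v = 0.
Q + 2I = [[-1, -4, 2], [0, -11, 11], [0, -22, 22]].
Row 1: (-1)·x + (-4)·1 + (2)·z = 0
Row 2: (0)·x + (-11)·1 + (11)·z = 0
Row 3: (0)·x + (-22)·1 + (22)·z = 0
Solving gives x = -2, z = 1.
Check: Q·(-2, 1, 1) = (4, -2, -2) = -2·(-2, 1, 1).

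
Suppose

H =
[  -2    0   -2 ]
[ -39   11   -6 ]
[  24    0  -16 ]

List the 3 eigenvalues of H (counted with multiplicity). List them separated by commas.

-10, -8, 11

Compute the characteristic polynomial p(t) = det(tI - H).
Expanding the 3×3 determinant: p(t) = t^3 + 7t^2 - 118t - 880.
Since p(-10) = 0, t = -10 is a root.
Dividing by (t + 10) leaves t^2 - 3t - 88.
The quadratic factors as (t + 8)·(t - 11).
Eigenvalues: -10, -8, 11.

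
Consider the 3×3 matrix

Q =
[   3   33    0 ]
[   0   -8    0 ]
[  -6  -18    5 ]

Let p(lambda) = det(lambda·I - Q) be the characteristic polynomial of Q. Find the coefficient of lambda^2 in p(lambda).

The coefficient of lambda^2 of det(lambda·I - Q) is −trace(Q).
trace(Q) = (3) + (-8) + (5) = 0, so the coefficient is 0.

0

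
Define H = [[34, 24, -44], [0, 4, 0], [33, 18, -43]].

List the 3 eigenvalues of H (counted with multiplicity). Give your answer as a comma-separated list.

The characteristic polynomial is p(s) = det(sI - H).
Expanding the 3×3 determinant: p(s) = s^3 + 5s^2 - 46s + 40.
Try s = 1: p(1) = 0, so 1 is a root.
Factor out (s - 1): p(s) = (s - 1)·(s^2 + 6s - 40).
The quadratic factors as (s + 10)·(s - 4).
Eigenvalues: -10, 1, 4.

-10, 1, 4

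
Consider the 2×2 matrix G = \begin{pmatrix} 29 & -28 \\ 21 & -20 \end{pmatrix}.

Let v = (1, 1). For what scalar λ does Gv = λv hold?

1

Compute Gv: G·(1, 1) = (1, 1).
Since Gv = λv, compare component 1: 1 = λ·1, so λ = 1.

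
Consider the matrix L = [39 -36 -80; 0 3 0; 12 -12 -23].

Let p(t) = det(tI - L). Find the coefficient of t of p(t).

p(t) = t^3 - 19t^2 + 111t - 189.
The coefficient of t is 111.

111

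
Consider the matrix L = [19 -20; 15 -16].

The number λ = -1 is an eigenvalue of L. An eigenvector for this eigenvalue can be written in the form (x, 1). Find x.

1

We need (L + 1I)v = 0.
L + 1I = [[20, -20], [15, -15]].
Row 1: (20)·x + (-20)·1 = 0
Row 2: (15)·x + (-15)·1 = 0
Solving gives x = 1.
Check: L·(1, 1) = (-1, -1) = -1·(1, 1).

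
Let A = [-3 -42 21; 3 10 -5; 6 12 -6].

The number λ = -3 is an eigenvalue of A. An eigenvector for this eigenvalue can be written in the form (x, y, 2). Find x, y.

-1, 1

We need (A + 3I)v = 0.
A + 3I = [[0, -42, 21], [3, 13, -5], [6, 12, -3]].
Row 1: (0)·x + (-42)·y + (21)·2 = 0
Row 2: (3)·x + (13)·y + (-5)·2 = 0
Row 3: (6)·x + (12)·y + (-3)·2 = 0
Solving gives x = -1, y = 1.
Check: A·(-1, 1, 2) = (3, -3, -6) = -3·(-1, 1, 2).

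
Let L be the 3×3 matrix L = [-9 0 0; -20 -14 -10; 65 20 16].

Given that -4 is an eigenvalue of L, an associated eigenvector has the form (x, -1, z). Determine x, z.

We need (L + 4I)v = 0.
L + 4I = [[-5, 0, 0], [-20, -10, -10], [65, 20, 20]].
Row 1: (-5)·x + (0)·-1 + (0)·z = 0
Row 2: (-20)·x + (-10)·-1 + (-10)·z = 0
Row 3: (65)·x + (20)·-1 + (20)·z = 0
Solving gives x = 0, z = 1.
Check: L·(0, -1, 1) = (0, 4, -4) = -4·(0, -1, 1).

0, 1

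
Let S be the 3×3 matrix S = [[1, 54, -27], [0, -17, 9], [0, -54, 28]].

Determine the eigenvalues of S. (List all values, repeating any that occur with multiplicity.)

Compute the characteristic polynomial p(λ) = det(λI - S).
Cofactor expansion gives p(λ) = λ^3 - 12λ^2 + 21λ - 10.
Since p(1) = 0, λ = 1 is a root.
Dividing by (λ - 1) leaves λ^2 - 11λ + 10.
The quadratic factors as (λ - 1)·(λ - 10).
Eigenvalues: 1, 1, 10.

1, 1, 10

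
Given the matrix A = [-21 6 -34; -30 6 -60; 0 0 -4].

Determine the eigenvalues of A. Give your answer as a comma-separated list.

The characteristic polynomial is p(r) = det(rI - A).
Expanding the 3×3 determinant: p(r) = r^3 + 19r^2 + 114r + 216.
Since p(-4) = 0, r = -4 is a root.
Dividing by (r + 4) leaves r^2 + 15r + 54.
The quadratic factors as (r + 9)·(r + 6).
Eigenvalues: -9, -6, -4.

-9, -6, -4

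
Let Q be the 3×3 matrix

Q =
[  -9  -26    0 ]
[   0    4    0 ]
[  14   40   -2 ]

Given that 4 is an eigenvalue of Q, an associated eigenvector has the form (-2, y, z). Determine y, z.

We need (Q - 4I)v = 0.
Q - 4I = [[-13, -26, 0], [0, 0, 0], [14, 40, -6]].
Row 1: (-13)·-2 + (-26)·y + (0)·z = 0
Row 2: (0)·-2 + (0)·y + (0)·z = 0
Row 3: (14)·-2 + (40)·y + (-6)·z = 0
Solving gives y = 1, z = 2.
Check: Q·(-2, 1, 2) = (-8, 4, 8) = 4·(-2, 1, 2).

1, 2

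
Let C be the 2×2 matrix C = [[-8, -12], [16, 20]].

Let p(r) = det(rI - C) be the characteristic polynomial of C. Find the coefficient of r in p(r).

-12

The coefficient of r of det(rI - C) is −trace(C).
trace(C) = (-8) + (20) = 12, so the coefficient is -12.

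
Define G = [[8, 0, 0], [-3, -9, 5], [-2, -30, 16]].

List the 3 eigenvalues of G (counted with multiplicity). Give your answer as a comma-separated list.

1, 6, 8

The characteristic polynomial is p(λ) = det(λI - G).
Expanding along the first row, p(λ) = λ^3 - 15λ^2 + 62λ - 48.
Since p(1) = 0, λ = 1 is a root.
Factor out (λ - 1): p(λ) = (λ - 1)·(λ^2 - 14λ + 48).
The quadratic factors as (λ - 6)·(λ - 8).
Eigenvalues: 1, 6, 8.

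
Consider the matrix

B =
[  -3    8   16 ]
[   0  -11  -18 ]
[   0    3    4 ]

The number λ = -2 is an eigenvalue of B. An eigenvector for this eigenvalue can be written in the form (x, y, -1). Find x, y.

0, 2

We need (B + 2I)v = 0.
B + 2I = [[-1, 8, 16], [0, -9, -18], [0, 3, 6]].
Row 1: (-1)·x + (8)·y + (16)·-1 = 0
Row 2: (0)·x + (-9)·y + (-18)·-1 = 0
Row 3: (0)·x + (3)·y + (6)·-1 = 0
Solving gives x = 0, y = 2.
Check: B·(0, 2, -1) = (0, -4, 2) = -2·(0, 2, -1).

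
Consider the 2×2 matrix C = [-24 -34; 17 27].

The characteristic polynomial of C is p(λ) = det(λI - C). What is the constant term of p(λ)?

p(λ) = λ^2 - 3λ - 70.
The constant term is -70.

-70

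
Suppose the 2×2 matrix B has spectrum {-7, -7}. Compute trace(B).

trace(B) is the sum of the eigenvalues: (-7) + (-7) = -14.

-14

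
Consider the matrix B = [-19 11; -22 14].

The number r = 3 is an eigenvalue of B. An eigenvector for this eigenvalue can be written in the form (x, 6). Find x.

3

We need (B - 3I)v = 0.
B - 3I = [[-22, 11], [-22, 11]].
Row 1: (-22)·x + (11)·6 = 0
Row 2: (-22)·x + (11)·6 = 0
Solving gives x = 3.
Check: B·(3, 6) = (9, 18) = 3·(3, 6).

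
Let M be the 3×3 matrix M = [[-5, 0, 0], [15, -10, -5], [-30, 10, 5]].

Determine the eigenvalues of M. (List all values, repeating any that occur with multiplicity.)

-5, -5, 0

Set up det(rI - M) = 0.
Cofactor expansion gives p(r) = r^3 + 10r^2 + 25r.
Since p(0) = 0, r = 0 is a root.
Dividing by r leaves r^2 + 10r + 25.
The quadratic factor is (r + 5)^2.
Eigenvalues: -5, -5, 0.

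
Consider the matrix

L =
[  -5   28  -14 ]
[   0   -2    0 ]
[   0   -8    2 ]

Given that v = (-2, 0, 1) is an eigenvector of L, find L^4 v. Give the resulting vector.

First find the eigenvalue: Lv = (-4, 0, 2) = 2·(-2, 0, 1), so λ = 2.
Then L^4 v = λ^4·v = 2^4·(-2, 0, 1) = 16·(-2, 0, 1) = (-32, 0, 16).

(-32, 0, 16)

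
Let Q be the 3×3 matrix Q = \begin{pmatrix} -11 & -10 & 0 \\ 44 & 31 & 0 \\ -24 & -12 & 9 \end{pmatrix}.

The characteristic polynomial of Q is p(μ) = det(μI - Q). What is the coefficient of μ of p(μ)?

279

p(μ) = μ^3 - 29μ^2 + 279μ - 891.
The coefficient of μ is 279.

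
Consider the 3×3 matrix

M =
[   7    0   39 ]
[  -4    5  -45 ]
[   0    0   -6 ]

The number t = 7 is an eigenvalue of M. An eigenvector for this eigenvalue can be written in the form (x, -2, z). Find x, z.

1, 0

We need (M - 7I)v = 0.
M - 7I = [[0, 0, 39], [-4, -2, -45], [0, 0, -13]].
Row 1: (0)·x + (0)·-2 + (39)·z = 0
Row 2: (-4)·x + (-2)·-2 + (-45)·z = 0
Row 3: (0)·x + (0)·-2 + (-13)·z = 0
Solving gives x = 1, z = 0.
Check: M·(1, -2, 0) = (7, -14, 0) = 7·(1, -2, 0).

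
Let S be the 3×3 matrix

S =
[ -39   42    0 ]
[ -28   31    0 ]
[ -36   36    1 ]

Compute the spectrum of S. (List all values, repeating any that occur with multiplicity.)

-11, 1, 3

Set up det(μI - S) = 0.
Cofactor expansion gives p(μ) = μ^3 + 7μ^2 - 41μ + 33.
Try μ = 3: p(3) = 0, so 3 is a root.
Dividing by (μ - 3) leaves μ^2 + 10μ - 11.
The quadratic factors as (μ + 11)·(μ - 1).
Eigenvalues: -11, 1, 3.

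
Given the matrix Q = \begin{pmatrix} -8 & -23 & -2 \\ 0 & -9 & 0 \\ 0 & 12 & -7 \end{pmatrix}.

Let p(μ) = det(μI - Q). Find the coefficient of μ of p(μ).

191

p(μ) = μ^3 + 24μ^2 + 191μ + 504.
The coefficient of μ is 191.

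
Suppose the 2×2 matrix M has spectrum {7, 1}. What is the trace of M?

8

trace(M) is the sum of the eigenvalues: (7) + (1) = 8.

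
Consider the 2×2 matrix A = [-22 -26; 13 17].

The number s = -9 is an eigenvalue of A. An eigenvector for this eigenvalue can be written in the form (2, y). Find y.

-1

We need (A + 9I)v = 0.
A + 9I = [[-13, -26], [13, 26]].
Row 1: (-13)·2 + (-26)·y = 0
Row 2: (13)·2 + (26)·y = 0
Solving gives y = -1.
Check: A·(2, -1) = (-18, 9) = -9·(2, -1).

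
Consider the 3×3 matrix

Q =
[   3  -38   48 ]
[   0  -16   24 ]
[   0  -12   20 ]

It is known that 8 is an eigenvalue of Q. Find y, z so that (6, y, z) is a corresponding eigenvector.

We need (Q - 8I)v = 0.
Q - 8I = [[-5, -38, 48], [0, -24, 24], [0, -12, 12]].
Row 1: (-5)·6 + (-38)·y + (48)·z = 0
Row 2: (0)·6 + (-24)·y + (24)·z = 0
Row 3: (0)·6 + (-12)·y + (12)·z = 0
Solving gives y = 3, z = 3.
Check: Q·(6, 3, 3) = (48, 24, 24) = 8·(6, 3, 3).

3, 3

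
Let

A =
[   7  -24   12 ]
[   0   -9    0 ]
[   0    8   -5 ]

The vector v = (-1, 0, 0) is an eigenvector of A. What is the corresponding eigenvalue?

7

Compute Av: A·(-1, 0, 0) = (-7, 0, 0).
Since Av = λv, compare component 1: -7 = λ·-1, so λ = 7.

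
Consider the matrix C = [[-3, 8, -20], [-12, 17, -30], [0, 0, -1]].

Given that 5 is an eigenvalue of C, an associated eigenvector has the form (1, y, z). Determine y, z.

1, 0

We need (C - 5I)v = 0.
C - 5I = [[-8, 8, -20], [-12, 12, -30], [0, 0, -6]].
Row 1: (-8)·1 + (8)·y + (-20)·z = 0
Row 2: (-12)·1 + (12)·y + (-30)·z = 0
Row 3: (0)·1 + (0)·y + (-6)·z = 0
Solving gives y = 1, z = 0.
Check: C·(1, 1, 0) = (5, 5, 0) = 5·(1, 1, 0).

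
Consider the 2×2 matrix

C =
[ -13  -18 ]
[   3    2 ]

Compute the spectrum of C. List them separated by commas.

det(C - rI) = (-13 - r)(2 - r) - (-18)·(3) = r^2 + 11r + 28.
This factors as (r + 7)·(r + 4) = 0.
Eigenvalues: -7, -4.

-7, -4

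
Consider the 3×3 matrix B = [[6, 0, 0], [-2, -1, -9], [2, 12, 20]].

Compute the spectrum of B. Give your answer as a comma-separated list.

The characteristic polynomial is p(λ) = det(λI - B).
Expanding the 3×3 determinant: p(λ) = λ^3 - 25λ^2 + 202λ - 528.
Try λ = 6: p(6) = 0, so 6 is a root.
Dividing by (λ - 6) leaves λ^2 - 19λ + 88.
The quadratic factors as (λ - 8)·(λ - 11).
Eigenvalues: 6, 8, 11.

6, 8, 11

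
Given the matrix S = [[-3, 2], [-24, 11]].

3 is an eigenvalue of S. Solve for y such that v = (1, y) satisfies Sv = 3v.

3

We need (S - 3I)v = 0.
S - 3I = [[-6, 2], [-24, 8]].
Row 1: (-6)·1 + (2)·y = 0
Row 2: (-24)·1 + (8)·y = 0
Solving gives y = 3.
Check: S·(1, 3) = (3, 9) = 3·(1, 3).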